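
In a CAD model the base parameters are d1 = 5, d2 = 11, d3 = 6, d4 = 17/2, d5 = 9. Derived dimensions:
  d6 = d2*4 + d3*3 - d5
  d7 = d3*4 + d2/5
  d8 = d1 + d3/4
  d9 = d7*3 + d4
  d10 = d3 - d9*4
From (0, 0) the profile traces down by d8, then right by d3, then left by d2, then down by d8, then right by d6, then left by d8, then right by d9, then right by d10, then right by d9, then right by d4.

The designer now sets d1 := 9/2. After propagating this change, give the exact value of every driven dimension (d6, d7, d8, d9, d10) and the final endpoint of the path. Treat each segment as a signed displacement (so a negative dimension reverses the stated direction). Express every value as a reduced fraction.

Apply edit: d1 := 9/2
  d6 = d2*4 + d3*3 - d5 = 53
  d7 = d3*4 + d2/5 = 131/5
  d8 = d1 + d3/4 = 6
  d9 = d7*3 + d4 = 871/10
  d10 = d3 - d9*4 = -1712/5
Walk from origin (0, 0):
  seg 1: down by d8 = 6 → (0, -6)
  seg 2: right by d3 = 6 → (6, -6)
  seg 3: left by d2 = 11 → (-5, -6)
  seg 4: down by d8 = 6 → (-5, -12)
  seg 5: right by d6 = 53 → (48, -12)
  seg 6: left by d8 = 6 → (42, -12)
  seg 7: right by d9 = 871/10 → (1291/10, -12)
  seg 8: right by d10 = -1712/5 → (-2133/10, -12)
  seg 9: right by d9 = 871/10 → (-631/5, -12)
  seg 10: right by d4 = 17/2 → (-1177/10, -12)

d6 = 53
d7 = 131/5
d8 = 6
d9 = 871/10
d10 = -1712/5
endpoint = (-1177/10, -12)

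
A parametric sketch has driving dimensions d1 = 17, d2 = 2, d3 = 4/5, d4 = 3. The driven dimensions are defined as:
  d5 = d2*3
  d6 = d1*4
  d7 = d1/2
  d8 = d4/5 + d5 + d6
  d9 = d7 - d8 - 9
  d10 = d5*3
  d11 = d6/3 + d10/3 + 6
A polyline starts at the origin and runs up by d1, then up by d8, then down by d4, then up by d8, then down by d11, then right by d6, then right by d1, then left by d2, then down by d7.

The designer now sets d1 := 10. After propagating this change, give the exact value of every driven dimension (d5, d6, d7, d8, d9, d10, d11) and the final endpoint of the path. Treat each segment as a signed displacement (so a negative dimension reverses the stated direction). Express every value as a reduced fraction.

Apply edit: d1 := 10
  d5 = d2*3 = 6
  d6 = d1*4 = 40
  d7 = d1/2 = 5
  d8 = d4/5 + d5 + d6 = 233/5
  d9 = d7 - d8 - 9 = -253/5
  d10 = d5*3 = 18
  d11 = d6/3 + d10/3 + 6 = 76/3
Walk from origin (0, 0):
  seg 1: up by d1 = 10 → (0, 10)
  seg 2: up by d8 = 233/5 → (0, 283/5)
  seg 3: down by d4 = 3 → (0, 268/5)
  seg 4: up by d8 = 233/5 → (0, 501/5)
  seg 5: down by d11 = 76/3 → (0, 1123/15)
  seg 6: right by d6 = 40 → (40, 1123/15)
  seg 7: right by d1 = 10 → (50, 1123/15)
  seg 8: left by d2 = 2 → (48, 1123/15)
  seg 9: down by d7 = 5 → (48, 1048/15)

d5 = 6
d6 = 40
d7 = 5
d8 = 233/5
d9 = -253/5
d10 = 18
d11 = 76/3
endpoint = (48, 1048/15)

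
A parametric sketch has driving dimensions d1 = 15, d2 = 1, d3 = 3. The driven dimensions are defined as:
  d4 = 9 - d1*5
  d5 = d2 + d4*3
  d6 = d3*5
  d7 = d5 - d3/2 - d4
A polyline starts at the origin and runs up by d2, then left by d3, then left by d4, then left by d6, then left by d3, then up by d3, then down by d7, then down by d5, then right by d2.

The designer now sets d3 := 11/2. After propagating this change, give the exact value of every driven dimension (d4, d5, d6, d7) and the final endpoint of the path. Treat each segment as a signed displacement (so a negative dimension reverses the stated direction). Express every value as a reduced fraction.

Apply edit: d3 := 11/2
  d4 = 9 - d1*5 = -66
  d5 = d2 + d4*3 = -197
  d6 = d3*5 = 55/2
  d7 = d5 - d3/2 - d4 = -535/4
Walk from origin (0, 0):
  seg 1: up by d2 = 1 → (0, 1)
  seg 2: left by d3 = 11/2 → (-11/2, 1)
  seg 3: left by d4 = -66 → (121/2, 1)
  seg 4: left by d6 = 55/2 → (33, 1)
  seg 5: left by d3 = 11/2 → (55/2, 1)
  seg 6: up by d3 = 11/2 → (55/2, 13/2)
  seg 7: down by d7 = -535/4 → (55/2, 561/4)
  seg 8: down by d5 = -197 → (55/2, 1349/4)
  seg 9: right by d2 = 1 → (57/2, 1349/4)

d4 = -66
d5 = -197
d6 = 55/2
d7 = -535/4
endpoint = (57/2, 1349/4)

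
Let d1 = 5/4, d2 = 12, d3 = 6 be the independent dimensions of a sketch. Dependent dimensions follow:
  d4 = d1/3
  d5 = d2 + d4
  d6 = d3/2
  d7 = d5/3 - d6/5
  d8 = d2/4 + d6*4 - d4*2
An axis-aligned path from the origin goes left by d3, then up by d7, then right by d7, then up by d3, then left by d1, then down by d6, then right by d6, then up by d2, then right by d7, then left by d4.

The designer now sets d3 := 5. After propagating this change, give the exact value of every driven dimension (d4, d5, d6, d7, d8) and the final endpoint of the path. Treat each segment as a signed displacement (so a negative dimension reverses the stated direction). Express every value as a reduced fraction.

d4 = 5/12
d5 = 149/12
d6 = 5/2
d7 = 131/36
d8 = 73/6
endpoint = (28/9, 653/36)

Apply edit: d3 := 5
  d4 = d1/3 = 5/12
  d5 = d2 + d4 = 149/12
  d6 = d3/2 = 5/2
  d7 = d5/3 - d6/5 = 131/36
  d8 = d2/4 + d6*4 - d4*2 = 73/6
Walk from origin (0, 0):
  seg 1: left by d3 = 5 → (-5, 0)
  seg 2: up by d7 = 131/36 → (-5, 131/36)
  seg 3: right by d7 = 131/36 → (-49/36, 131/36)
  seg 4: up by d3 = 5 → (-49/36, 311/36)
  seg 5: left by d1 = 5/4 → (-47/18, 311/36)
  seg 6: down by d6 = 5/2 → (-47/18, 221/36)
  seg 7: right by d6 = 5/2 → (-1/9, 221/36)
  seg 8: up by d2 = 12 → (-1/9, 653/36)
  seg 9: right by d7 = 131/36 → (127/36, 653/36)
  seg 10: left by d4 = 5/12 → (28/9, 653/36)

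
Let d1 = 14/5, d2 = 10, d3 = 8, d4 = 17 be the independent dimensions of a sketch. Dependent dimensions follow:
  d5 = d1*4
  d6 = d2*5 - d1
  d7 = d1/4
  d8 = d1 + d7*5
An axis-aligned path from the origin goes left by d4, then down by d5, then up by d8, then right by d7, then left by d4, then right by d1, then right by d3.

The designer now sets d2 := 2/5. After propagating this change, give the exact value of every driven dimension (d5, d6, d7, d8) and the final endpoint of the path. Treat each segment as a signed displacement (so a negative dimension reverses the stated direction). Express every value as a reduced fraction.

d5 = 56/5
d6 = -4/5
d7 = 7/10
d8 = 63/10
endpoint = (-45/2, -49/10)

Apply edit: d2 := 2/5
  d5 = d1*4 = 56/5
  d6 = d2*5 - d1 = -4/5
  d7 = d1/4 = 7/10
  d8 = d1 + d7*5 = 63/10
Walk from origin (0, 0):
  seg 1: left by d4 = 17 → (-17, 0)
  seg 2: down by d5 = 56/5 → (-17, -56/5)
  seg 3: up by d8 = 63/10 → (-17, -49/10)
  seg 4: right by d7 = 7/10 → (-163/10, -49/10)
  seg 5: left by d4 = 17 → (-333/10, -49/10)
  seg 6: right by d1 = 14/5 → (-61/2, -49/10)
  seg 7: right by d3 = 8 → (-45/2, -49/10)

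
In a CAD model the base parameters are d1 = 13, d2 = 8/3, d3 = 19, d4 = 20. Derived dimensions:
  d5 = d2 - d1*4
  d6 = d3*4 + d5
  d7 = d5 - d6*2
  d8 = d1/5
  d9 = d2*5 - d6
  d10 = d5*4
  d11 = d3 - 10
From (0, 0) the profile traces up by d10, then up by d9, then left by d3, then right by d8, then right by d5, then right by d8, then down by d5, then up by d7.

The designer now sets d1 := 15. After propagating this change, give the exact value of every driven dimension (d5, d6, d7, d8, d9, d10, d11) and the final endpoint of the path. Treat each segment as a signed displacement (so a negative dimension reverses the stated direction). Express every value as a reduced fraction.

d5 = -172/3
d6 = 56/3
d7 = -284/3
d8 = 3
d9 = -16/3
d10 = -688/3
d11 = 9
endpoint = (-211/3, -272)

Apply edit: d1 := 15
  d5 = d2 - d1*4 = -172/3
  d6 = d3*4 + d5 = 56/3
  d7 = d5 - d6*2 = -284/3
  d8 = d1/5 = 3
  d9 = d2*5 - d6 = -16/3
  d10 = d5*4 = -688/3
  d11 = d3 - 10 = 9
Walk from origin (0, 0):
  seg 1: up by d10 = -688/3 → (0, -688/3)
  seg 2: up by d9 = -16/3 → (0, -704/3)
  seg 3: left by d3 = 19 → (-19, -704/3)
  seg 4: right by d8 = 3 → (-16, -704/3)
  seg 5: right by d5 = -172/3 → (-220/3, -704/3)
  seg 6: right by d8 = 3 → (-211/3, -704/3)
  seg 7: down by d5 = -172/3 → (-211/3, -532/3)
  seg 8: up by d7 = -284/3 → (-211/3, -272)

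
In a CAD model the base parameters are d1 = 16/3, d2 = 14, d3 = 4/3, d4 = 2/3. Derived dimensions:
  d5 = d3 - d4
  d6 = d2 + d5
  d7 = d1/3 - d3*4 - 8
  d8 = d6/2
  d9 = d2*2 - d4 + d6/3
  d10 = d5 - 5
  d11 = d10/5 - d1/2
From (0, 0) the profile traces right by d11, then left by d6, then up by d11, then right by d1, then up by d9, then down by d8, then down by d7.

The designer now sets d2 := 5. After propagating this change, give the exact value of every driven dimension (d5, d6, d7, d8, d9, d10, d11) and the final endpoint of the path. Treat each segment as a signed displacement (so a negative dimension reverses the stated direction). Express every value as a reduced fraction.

d5 = 2/3
d6 = 17/3
d7 = -104/9
d8 = 17/6
d9 = 101/9
d10 = -13/3
d11 = -53/15
endpoint = (-58/15, 1477/90)

Apply edit: d2 := 5
  d5 = d3 - d4 = 2/3
  d6 = d2 + d5 = 17/3
  d7 = d1/3 - d3*4 - 8 = -104/9
  d8 = d6/2 = 17/6
  d9 = d2*2 - d4 + d6/3 = 101/9
  d10 = d5 - 5 = -13/3
  d11 = d10/5 - d1/2 = -53/15
Walk from origin (0, 0):
  seg 1: right by d11 = -53/15 → (-53/15, 0)
  seg 2: left by d6 = 17/3 → (-46/5, 0)
  seg 3: up by d11 = -53/15 → (-46/5, -53/15)
  seg 4: right by d1 = 16/3 → (-58/15, -53/15)
  seg 5: up by d9 = 101/9 → (-58/15, 346/45)
  seg 6: down by d8 = 17/6 → (-58/15, 437/90)
  seg 7: down by d7 = -104/9 → (-58/15, 1477/90)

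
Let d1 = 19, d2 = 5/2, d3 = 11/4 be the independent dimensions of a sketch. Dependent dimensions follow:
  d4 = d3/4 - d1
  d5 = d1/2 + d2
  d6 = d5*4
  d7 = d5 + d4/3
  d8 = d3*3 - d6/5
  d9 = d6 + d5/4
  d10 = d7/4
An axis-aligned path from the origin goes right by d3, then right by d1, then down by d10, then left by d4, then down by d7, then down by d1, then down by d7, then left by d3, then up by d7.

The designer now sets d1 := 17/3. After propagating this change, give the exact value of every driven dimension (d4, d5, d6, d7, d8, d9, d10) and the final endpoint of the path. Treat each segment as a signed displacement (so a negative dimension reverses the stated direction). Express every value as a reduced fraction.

Apply edit: d1 := 17/3
  d4 = d3/4 - d1 = -239/48
  d5 = d1/2 + d2 = 16/3
  d6 = d5*4 = 64/3
  d7 = d5 + d4/3 = 529/144
  d8 = d3*3 - d6/5 = 239/60
  d9 = d6 + d5/4 = 68/3
  d10 = d7/4 = 529/576
Walk from origin (0, 0):
  seg 1: right by d3 = 11/4 → (11/4, 0)
  seg 2: right by d1 = 17/3 → (101/12, 0)
  seg 3: down by d10 = 529/576 → (101/12, -529/576)
  seg 4: left by d4 = -239/48 → (643/48, -529/576)
  seg 5: down by d7 = 529/144 → (643/48, -2645/576)
  seg 6: down by d1 = 17/3 → (643/48, -5909/576)
  seg 7: down by d7 = 529/144 → (643/48, -2675/192)
  seg 8: left by d3 = 11/4 → (511/48, -2675/192)
  seg 9: up by d7 = 529/144 → (511/48, -5909/576)

d4 = -239/48
d5 = 16/3
d6 = 64/3
d7 = 529/144
d8 = 239/60
d9 = 68/3
d10 = 529/576
endpoint = (511/48, -5909/576)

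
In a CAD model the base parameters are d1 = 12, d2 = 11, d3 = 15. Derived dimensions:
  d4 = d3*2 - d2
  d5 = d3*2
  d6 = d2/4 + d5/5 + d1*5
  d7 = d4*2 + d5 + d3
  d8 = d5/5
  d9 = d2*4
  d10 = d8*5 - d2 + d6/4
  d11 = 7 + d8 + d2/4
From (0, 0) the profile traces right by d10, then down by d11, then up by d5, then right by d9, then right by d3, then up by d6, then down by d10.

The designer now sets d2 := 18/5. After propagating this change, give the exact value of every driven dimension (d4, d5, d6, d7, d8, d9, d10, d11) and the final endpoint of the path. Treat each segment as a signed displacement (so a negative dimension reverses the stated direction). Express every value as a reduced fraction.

Apply edit: d2 := 18/5
  d4 = d3*2 - d2 = 132/5
  d5 = d3*2 = 30
  d6 = d2/4 + d5/5 + d1*5 = 669/10
  d7 = d4*2 + d5 + d3 = 489/5
  d8 = d5/5 = 6
  d9 = d2*4 = 72/5
  d10 = d8*5 - d2 + d6/4 = 345/8
  d11 = 7 + d8 + d2/4 = 139/10
Walk from origin (0, 0):
  seg 1: right by d10 = 345/8 → (345/8, 0)
  seg 2: down by d11 = 139/10 → (345/8, -139/10)
  seg 3: up by d5 = 30 → (345/8, 161/10)
  seg 4: right by d9 = 72/5 → (2301/40, 161/10)
  seg 5: right by d3 = 15 → (2901/40, 161/10)
  seg 6: up by d6 = 669/10 → (2901/40, 83)
  seg 7: down by d10 = 345/8 → (2901/40, 319/8)

d4 = 132/5
d5 = 30
d6 = 669/10
d7 = 489/5
d8 = 6
d9 = 72/5
d10 = 345/8
d11 = 139/10
endpoint = (2901/40, 319/8)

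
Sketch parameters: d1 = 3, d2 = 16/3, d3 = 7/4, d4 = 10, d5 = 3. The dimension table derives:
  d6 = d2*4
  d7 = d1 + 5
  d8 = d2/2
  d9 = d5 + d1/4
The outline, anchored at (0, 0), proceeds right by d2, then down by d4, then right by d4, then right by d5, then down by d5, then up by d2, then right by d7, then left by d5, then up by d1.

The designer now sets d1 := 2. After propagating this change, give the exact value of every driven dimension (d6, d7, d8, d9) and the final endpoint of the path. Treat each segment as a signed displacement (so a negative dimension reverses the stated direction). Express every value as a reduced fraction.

d6 = 64/3
d7 = 7
d8 = 8/3
d9 = 7/2
endpoint = (67/3, -17/3)

Apply edit: d1 := 2
  d6 = d2*4 = 64/3
  d7 = d1 + 5 = 7
  d8 = d2/2 = 8/3
  d9 = d5 + d1/4 = 7/2
Walk from origin (0, 0):
  seg 1: right by d2 = 16/3 → (16/3, 0)
  seg 2: down by d4 = 10 → (16/3, -10)
  seg 3: right by d4 = 10 → (46/3, -10)
  seg 4: right by d5 = 3 → (55/3, -10)
  seg 5: down by d5 = 3 → (55/3, -13)
  seg 6: up by d2 = 16/3 → (55/3, -23/3)
  seg 7: right by d7 = 7 → (76/3, -23/3)
  seg 8: left by d5 = 3 → (67/3, -23/3)
  seg 9: up by d1 = 2 → (67/3, -17/3)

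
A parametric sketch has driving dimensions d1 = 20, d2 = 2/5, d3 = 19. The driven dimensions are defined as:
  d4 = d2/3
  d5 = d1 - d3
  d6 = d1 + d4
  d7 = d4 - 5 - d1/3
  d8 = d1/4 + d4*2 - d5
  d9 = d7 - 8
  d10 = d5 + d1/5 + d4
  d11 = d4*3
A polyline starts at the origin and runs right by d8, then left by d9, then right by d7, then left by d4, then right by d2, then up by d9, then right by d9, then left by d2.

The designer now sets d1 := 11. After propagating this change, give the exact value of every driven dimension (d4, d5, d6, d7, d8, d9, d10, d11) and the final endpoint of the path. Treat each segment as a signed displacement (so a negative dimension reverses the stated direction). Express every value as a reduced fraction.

Apply edit: d1 := 11
  d4 = d2/3 = 2/15
  d5 = d1 - d3 = -8
  d6 = d1 + d4 = 167/15
  d7 = d4 - 5 - d1/3 = -128/15
  d8 = d1/4 + d4*2 - d5 = 661/60
  d9 = d7 - 8 = -248/15
  d10 = d5 + d1/5 + d4 = -17/3
  d11 = d4*3 = 2/5
Walk from origin (0, 0):
  seg 1: right by d8 = 661/60 → (661/60, 0)
  seg 2: left by d9 = -248/15 → (551/20, 0)
  seg 3: right by d7 = -128/15 → (1141/60, 0)
  seg 4: left by d4 = 2/15 → (1133/60, 0)
  seg 5: right by d2 = 2/5 → (1157/60, 0)
  seg 6: up by d9 = -248/15 → (1157/60, -248/15)
  seg 7: right by d9 = -248/15 → (11/4, -248/15)
  seg 8: left by d2 = 2/5 → (47/20, -248/15)

d4 = 2/15
d5 = -8
d6 = 167/15
d7 = -128/15
d8 = 661/60
d9 = -248/15
d10 = -17/3
d11 = 2/5
endpoint = (47/20, -248/15)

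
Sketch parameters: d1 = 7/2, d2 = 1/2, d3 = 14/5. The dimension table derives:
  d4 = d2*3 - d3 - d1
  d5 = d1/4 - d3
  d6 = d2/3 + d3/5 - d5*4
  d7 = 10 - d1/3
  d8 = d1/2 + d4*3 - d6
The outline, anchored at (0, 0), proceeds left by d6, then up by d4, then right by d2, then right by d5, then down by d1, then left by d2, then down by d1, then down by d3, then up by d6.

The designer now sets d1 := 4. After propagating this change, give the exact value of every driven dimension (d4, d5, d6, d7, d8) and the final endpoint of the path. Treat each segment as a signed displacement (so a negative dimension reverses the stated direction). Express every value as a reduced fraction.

Apply edit: d1 := 4
  d4 = d2*3 - d3 - d1 = -53/10
  d5 = d1/4 - d3 = -9/5
  d6 = d2/3 + d3/5 - d5*4 = 1189/150
  d7 = 10 - d1/3 = 26/3
  d8 = d1/2 + d4*3 - d6 = -1637/75
Walk from origin (0, 0):
  seg 1: left by d6 = 1189/150 → (-1189/150, 0)
  seg 2: up by d4 = -53/10 → (-1189/150, -53/10)
  seg 3: right by d2 = 1/2 → (-557/75, -53/10)
  seg 4: right by d5 = -9/5 → (-692/75, -53/10)
  seg 5: down by d1 = 4 → (-692/75, -93/10)
  seg 6: left by d2 = 1/2 → (-1459/150, -93/10)
  seg 7: down by d1 = 4 → (-1459/150, -133/10)
  seg 8: down by d3 = 14/5 → (-1459/150, -161/10)
  seg 9: up by d6 = 1189/150 → (-1459/150, -613/75)

d4 = -53/10
d5 = -9/5
d6 = 1189/150
d7 = 26/3
d8 = -1637/75
endpoint = (-1459/150, -613/75)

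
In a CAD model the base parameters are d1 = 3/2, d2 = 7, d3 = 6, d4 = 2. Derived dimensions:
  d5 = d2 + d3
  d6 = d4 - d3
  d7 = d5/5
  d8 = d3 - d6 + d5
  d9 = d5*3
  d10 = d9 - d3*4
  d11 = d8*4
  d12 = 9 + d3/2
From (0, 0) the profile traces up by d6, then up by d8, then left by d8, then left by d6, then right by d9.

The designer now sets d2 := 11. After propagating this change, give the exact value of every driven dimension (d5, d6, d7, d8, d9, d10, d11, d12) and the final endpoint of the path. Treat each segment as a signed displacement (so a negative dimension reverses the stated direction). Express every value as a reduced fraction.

Apply edit: d2 := 11
  d5 = d2 + d3 = 17
  d6 = d4 - d3 = -4
  d7 = d5/5 = 17/5
  d8 = d3 - d6 + d5 = 27
  d9 = d5*3 = 51
  d10 = d9 - d3*4 = 27
  d11 = d8*4 = 108
  d12 = 9 + d3/2 = 12
Walk from origin (0, 0):
  seg 1: up by d6 = -4 → (0, -4)
  seg 2: up by d8 = 27 → (0, 23)
  seg 3: left by d8 = 27 → (-27, 23)
  seg 4: left by d6 = -4 → (-23, 23)
  seg 5: right by d9 = 51 → (28, 23)

d5 = 17
d6 = -4
d7 = 17/5
d8 = 27
d9 = 51
d10 = 27
d11 = 108
d12 = 12
endpoint = (28, 23)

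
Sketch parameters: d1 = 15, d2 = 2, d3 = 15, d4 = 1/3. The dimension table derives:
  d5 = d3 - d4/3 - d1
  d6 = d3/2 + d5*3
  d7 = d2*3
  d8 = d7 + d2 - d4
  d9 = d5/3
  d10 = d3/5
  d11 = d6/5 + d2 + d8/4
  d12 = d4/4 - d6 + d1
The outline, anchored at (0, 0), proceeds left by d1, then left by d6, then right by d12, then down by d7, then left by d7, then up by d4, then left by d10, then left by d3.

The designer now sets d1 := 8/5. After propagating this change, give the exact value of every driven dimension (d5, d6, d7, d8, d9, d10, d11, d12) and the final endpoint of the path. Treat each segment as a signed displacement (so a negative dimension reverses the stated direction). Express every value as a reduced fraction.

Apply edit: d1 := 8/5
  d5 = d3 - d4/3 - d1 = 598/45
  d6 = d3/2 + d5*3 = 1421/30
  d7 = d2*3 = 6
  d8 = d7 + d2 - d4 = 23/3
  d9 = d5/3 = 598/135
  d10 = d3/5 = 3
  d11 = d6/5 + d2 + d8/4 = 1339/100
  d12 = d4/4 - d6 + d1 = -2741/60
Walk from origin (0, 0):
  seg 1: left by d1 = 8/5 → (-8/5, 0)
  seg 2: left by d6 = 1421/30 → (-1469/30, 0)
  seg 3: right by d12 = -2741/60 → (-1893/20, 0)
  seg 4: down by d7 = 6 → (-1893/20, -6)
  seg 5: left by d7 = 6 → (-2013/20, -6)
  seg 6: up by d4 = 1/3 → (-2013/20, -17/3)
  seg 7: left by d10 = 3 → (-2073/20, -17/3)
  seg 8: left by d3 = 15 → (-2373/20, -17/3)

d5 = 598/45
d6 = 1421/30
d7 = 6
d8 = 23/3
d9 = 598/135
d10 = 3
d11 = 1339/100
d12 = -2741/60
endpoint = (-2373/20, -17/3)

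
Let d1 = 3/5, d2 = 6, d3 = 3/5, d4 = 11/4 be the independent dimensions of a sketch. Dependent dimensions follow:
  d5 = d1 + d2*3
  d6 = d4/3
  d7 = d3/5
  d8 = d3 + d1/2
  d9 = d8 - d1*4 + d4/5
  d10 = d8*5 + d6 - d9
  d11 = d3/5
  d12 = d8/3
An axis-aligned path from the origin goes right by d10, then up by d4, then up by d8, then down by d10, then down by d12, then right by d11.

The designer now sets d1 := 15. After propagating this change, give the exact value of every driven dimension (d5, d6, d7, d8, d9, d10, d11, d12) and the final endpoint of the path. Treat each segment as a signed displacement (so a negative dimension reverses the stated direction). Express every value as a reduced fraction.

Apply edit: d1 := 15
  d5 = d1 + d2*3 = 33
  d6 = d4/3 = 11/12
  d7 = d3/5 = 3/25
  d8 = d3 + d1/2 = 81/10
  d9 = d8 - d1*4 + d4/5 = -1027/20
  d10 = d8*5 + d6 - d9 = 2783/30
  d11 = d3/5 = 3/25
  d12 = d8/3 = 27/10
Walk from origin (0, 0):
  seg 1: right by d10 = 2783/30 → (2783/30, 0)
  seg 2: up by d4 = 11/4 → (2783/30, 11/4)
  seg 3: up by d8 = 81/10 → (2783/30, 217/20)
  seg 4: down by d10 = 2783/30 → (2783/30, -983/12)
  seg 5: down by d12 = 27/10 → (2783/30, -5077/60)
  seg 6: right by d11 = 3/25 → (13933/150, -5077/60)

d5 = 33
d6 = 11/12
d7 = 3/25
d8 = 81/10
d9 = -1027/20
d10 = 2783/30
d11 = 3/25
d12 = 27/10
endpoint = (13933/150, -5077/60)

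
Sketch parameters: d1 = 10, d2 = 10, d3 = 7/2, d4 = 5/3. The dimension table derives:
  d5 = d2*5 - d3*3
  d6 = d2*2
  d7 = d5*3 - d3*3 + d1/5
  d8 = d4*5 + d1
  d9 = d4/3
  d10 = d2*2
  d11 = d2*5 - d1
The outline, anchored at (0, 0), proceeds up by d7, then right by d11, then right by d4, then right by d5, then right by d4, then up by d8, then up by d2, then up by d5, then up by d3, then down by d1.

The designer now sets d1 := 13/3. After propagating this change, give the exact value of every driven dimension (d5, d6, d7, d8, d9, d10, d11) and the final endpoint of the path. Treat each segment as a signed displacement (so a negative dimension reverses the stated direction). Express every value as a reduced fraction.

Apply edit: d1 := 13/3
  d5 = d2*5 - d3*3 = 79/2
  d6 = d2*2 = 20
  d7 = d5*3 - d3*3 + d1/5 = 1633/15
  d8 = d4*5 + d1 = 38/3
  d9 = d4/3 = 5/9
  d10 = d2*2 = 20
  d11 = d2*5 - d1 = 137/3
Walk from origin (0, 0):
  seg 1: up by d7 = 1633/15 → (0, 1633/15)
  seg 2: right by d11 = 137/3 → (137/3, 1633/15)
  seg 3: right by d4 = 5/3 → (142/3, 1633/15)
  seg 4: right by d5 = 79/2 → (521/6, 1633/15)
  seg 5: right by d4 = 5/3 → (177/2, 1633/15)
  seg 6: up by d8 = 38/3 → (177/2, 1823/15)
  seg 7: up by d2 = 10 → (177/2, 1973/15)
  seg 8: up by d5 = 79/2 → (177/2, 5131/30)
  seg 9: up by d3 = 7/2 → (177/2, 2618/15)
  seg 10: down by d1 = 13/3 → (177/2, 851/5)

d5 = 79/2
d6 = 20
d7 = 1633/15
d8 = 38/3
d9 = 5/9
d10 = 20
d11 = 137/3
endpoint = (177/2, 851/5)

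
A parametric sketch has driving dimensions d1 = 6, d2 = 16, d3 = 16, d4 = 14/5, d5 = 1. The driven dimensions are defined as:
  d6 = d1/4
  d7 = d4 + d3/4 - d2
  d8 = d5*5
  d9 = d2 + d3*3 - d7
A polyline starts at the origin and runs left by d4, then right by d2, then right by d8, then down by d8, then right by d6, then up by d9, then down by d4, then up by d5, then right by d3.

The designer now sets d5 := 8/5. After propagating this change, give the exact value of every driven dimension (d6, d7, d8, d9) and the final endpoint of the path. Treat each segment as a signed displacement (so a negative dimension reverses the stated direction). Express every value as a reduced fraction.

Apply edit: d5 := 8/5
  d6 = d1/4 = 3/2
  d7 = d4 + d3/4 - d2 = -46/5
  d8 = d5*5 = 8
  d9 = d2 + d3*3 - d7 = 366/5
Walk from origin (0, 0):
  seg 1: left by d4 = 14/5 → (-14/5, 0)
  seg 2: right by d2 = 16 → (66/5, 0)
  seg 3: right by d8 = 8 → (106/5, 0)
  seg 4: down by d8 = 8 → (106/5, -8)
  seg 5: right by d6 = 3/2 → (227/10, -8)
  seg 6: up by d9 = 366/5 → (227/10, 326/5)
  seg 7: down by d4 = 14/5 → (227/10, 312/5)
  seg 8: up by d5 = 8/5 → (227/10, 64)
  seg 9: right by d3 = 16 → (387/10, 64)

d6 = 3/2
d7 = -46/5
d8 = 8
d9 = 366/5
endpoint = (387/10, 64)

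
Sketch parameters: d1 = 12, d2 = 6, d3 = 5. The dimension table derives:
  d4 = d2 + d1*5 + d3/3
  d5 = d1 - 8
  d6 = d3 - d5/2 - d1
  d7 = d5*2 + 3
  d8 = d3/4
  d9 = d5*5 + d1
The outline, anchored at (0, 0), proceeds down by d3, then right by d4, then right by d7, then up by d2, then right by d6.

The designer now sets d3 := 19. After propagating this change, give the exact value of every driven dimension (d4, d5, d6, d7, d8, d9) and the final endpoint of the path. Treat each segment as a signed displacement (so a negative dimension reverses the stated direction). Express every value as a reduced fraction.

Apply edit: d3 := 19
  d4 = d2 + d1*5 + d3/3 = 217/3
  d5 = d1 - 8 = 4
  d6 = d3 - d5/2 - d1 = 5
  d7 = d5*2 + 3 = 11
  d8 = d3/4 = 19/4
  d9 = d5*5 + d1 = 32
Walk from origin (0, 0):
  seg 1: down by d3 = 19 → (0, -19)
  seg 2: right by d4 = 217/3 → (217/3, -19)
  seg 3: right by d7 = 11 → (250/3, -19)
  seg 4: up by d2 = 6 → (250/3, -13)
  seg 5: right by d6 = 5 → (265/3, -13)

d4 = 217/3
d5 = 4
d6 = 5
d7 = 11
d8 = 19/4
d9 = 32
endpoint = (265/3, -13)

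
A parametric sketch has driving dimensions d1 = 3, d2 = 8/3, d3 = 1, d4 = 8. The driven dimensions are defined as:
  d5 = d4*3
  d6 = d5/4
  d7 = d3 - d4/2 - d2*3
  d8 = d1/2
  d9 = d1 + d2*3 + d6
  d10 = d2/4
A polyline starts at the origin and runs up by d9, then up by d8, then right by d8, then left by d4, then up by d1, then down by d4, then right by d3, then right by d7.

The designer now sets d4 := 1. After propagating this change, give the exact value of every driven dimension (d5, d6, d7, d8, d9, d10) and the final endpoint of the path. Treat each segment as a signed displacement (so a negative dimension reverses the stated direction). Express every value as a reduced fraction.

d5 = 3
d6 = 3/4
d7 = -15/2
d8 = 3/2
d9 = 47/4
d10 = 2/3
endpoint = (-6, 61/4)

Apply edit: d4 := 1
  d5 = d4*3 = 3
  d6 = d5/4 = 3/4
  d7 = d3 - d4/2 - d2*3 = -15/2
  d8 = d1/2 = 3/2
  d9 = d1 + d2*3 + d6 = 47/4
  d10 = d2/4 = 2/3
Walk from origin (0, 0):
  seg 1: up by d9 = 47/4 → (0, 47/4)
  seg 2: up by d8 = 3/2 → (0, 53/4)
  seg 3: right by d8 = 3/2 → (3/2, 53/4)
  seg 4: left by d4 = 1 → (1/2, 53/4)
  seg 5: up by d1 = 3 → (1/2, 65/4)
  seg 6: down by d4 = 1 → (1/2, 61/4)
  seg 7: right by d3 = 1 → (3/2, 61/4)
  seg 8: right by d7 = -15/2 → (-6, 61/4)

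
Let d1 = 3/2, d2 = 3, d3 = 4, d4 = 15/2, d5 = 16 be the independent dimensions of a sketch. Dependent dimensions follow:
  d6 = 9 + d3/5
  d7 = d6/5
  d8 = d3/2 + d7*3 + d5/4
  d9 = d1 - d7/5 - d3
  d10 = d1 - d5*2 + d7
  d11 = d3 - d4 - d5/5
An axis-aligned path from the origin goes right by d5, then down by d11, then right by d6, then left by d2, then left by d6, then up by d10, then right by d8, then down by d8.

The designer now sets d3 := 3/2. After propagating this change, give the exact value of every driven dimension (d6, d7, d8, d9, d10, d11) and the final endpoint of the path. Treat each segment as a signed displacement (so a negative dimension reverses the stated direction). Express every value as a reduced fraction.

Apply edit: d3 := 3/2
  d6 = 9 + d3/5 = 93/10
  d7 = d6/5 = 93/50
  d8 = d3/2 + d7*3 + d5/4 = 1033/100
  d9 = d1 - d7/5 - d3 = -93/250
  d10 = d1 - d5*2 + d7 = -716/25
  d11 = d3 - d4 - d5/5 = -46/5
Walk from origin (0, 0):
  seg 1: right by d5 = 16 → (16, 0)
  seg 2: down by d11 = -46/5 → (16, 46/5)
  seg 3: right by d6 = 93/10 → (253/10, 46/5)
  seg 4: left by d2 = 3 → (223/10, 46/5)
  seg 5: left by d6 = 93/10 → (13, 46/5)
  seg 6: up by d10 = -716/25 → (13, -486/25)
  seg 7: right by d8 = 1033/100 → (2333/100, -486/25)
  seg 8: down by d8 = 1033/100 → (2333/100, -2977/100)

d6 = 93/10
d7 = 93/50
d8 = 1033/100
d9 = -93/250
d10 = -716/25
d11 = -46/5
endpoint = (2333/100, -2977/100)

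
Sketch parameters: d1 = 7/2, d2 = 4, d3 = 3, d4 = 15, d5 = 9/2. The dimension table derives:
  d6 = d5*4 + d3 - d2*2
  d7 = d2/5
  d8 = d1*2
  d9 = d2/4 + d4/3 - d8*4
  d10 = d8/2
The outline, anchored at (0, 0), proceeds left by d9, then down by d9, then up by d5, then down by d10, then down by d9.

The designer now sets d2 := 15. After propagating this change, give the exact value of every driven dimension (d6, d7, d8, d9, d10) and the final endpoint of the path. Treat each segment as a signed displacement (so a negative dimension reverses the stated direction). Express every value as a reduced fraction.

d6 = -9
d7 = 3
d8 = 7
d9 = -77/4
d10 = 7/2
endpoint = (77/4, 79/2)

Apply edit: d2 := 15
  d6 = d5*4 + d3 - d2*2 = -9
  d7 = d2/5 = 3
  d8 = d1*2 = 7
  d9 = d2/4 + d4/3 - d8*4 = -77/4
  d10 = d8/2 = 7/2
Walk from origin (0, 0):
  seg 1: left by d9 = -77/4 → (77/4, 0)
  seg 2: down by d9 = -77/4 → (77/4, 77/4)
  seg 3: up by d5 = 9/2 → (77/4, 95/4)
  seg 4: down by d10 = 7/2 → (77/4, 81/4)
  seg 5: down by d9 = -77/4 → (77/4, 79/2)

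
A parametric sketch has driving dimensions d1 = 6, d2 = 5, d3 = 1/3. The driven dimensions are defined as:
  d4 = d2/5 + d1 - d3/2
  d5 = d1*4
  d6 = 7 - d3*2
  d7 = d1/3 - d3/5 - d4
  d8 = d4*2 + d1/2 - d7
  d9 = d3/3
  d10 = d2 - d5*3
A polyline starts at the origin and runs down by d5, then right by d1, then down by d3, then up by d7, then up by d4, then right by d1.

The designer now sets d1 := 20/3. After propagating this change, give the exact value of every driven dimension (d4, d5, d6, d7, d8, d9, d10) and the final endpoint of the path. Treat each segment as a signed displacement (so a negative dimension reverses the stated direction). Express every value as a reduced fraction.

d4 = 15/2
d5 = 80/3
d6 = 19/3
d7 = -481/90
d8 = 2131/90
d9 = 1/9
d10 = -75
endpoint = (40/3, -1118/45)

Apply edit: d1 := 20/3
  d4 = d2/5 + d1 - d3/2 = 15/2
  d5 = d1*4 = 80/3
  d6 = 7 - d3*2 = 19/3
  d7 = d1/3 - d3/5 - d4 = -481/90
  d8 = d4*2 + d1/2 - d7 = 2131/90
  d9 = d3/3 = 1/9
  d10 = d2 - d5*3 = -75
Walk from origin (0, 0):
  seg 1: down by d5 = 80/3 → (0, -80/3)
  seg 2: right by d1 = 20/3 → (20/3, -80/3)
  seg 3: down by d3 = 1/3 → (20/3, -27)
  seg 4: up by d7 = -481/90 → (20/3, -2911/90)
  seg 5: up by d4 = 15/2 → (20/3, -1118/45)
  seg 6: right by d1 = 20/3 → (40/3, -1118/45)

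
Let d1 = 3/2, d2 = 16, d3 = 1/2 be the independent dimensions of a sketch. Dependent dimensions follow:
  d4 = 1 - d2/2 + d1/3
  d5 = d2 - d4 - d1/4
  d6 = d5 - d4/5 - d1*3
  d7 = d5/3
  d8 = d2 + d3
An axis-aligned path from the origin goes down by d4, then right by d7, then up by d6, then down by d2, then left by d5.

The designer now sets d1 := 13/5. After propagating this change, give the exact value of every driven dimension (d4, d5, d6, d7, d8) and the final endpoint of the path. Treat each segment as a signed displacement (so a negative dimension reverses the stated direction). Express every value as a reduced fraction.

d4 = -92/15
d5 = 1289/60
d6 = 1491/100
d7 = 1289/180
d8 = 33/2
endpoint = (-1289/90, 1513/300)

Apply edit: d1 := 13/5
  d4 = 1 - d2/2 + d1/3 = -92/15
  d5 = d2 - d4 - d1/4 = 1289/60
  d6 = d5 - d4/5 - d1*3 = 1491/100
  d7 = d5/3 = 1289/180
  d8 = d2 + d3 = 33/2
Walk from origin (0, 0):
  seg 1: down by d4 = -92/15 → (0, 92/15)
  seg 2: right by d7 = 1289/180 → (1289/180, 92/15)
  seg 3: up by d6 = 1491/100 → (1289/180, 6313/300)
  seg 4: down by d2 = 16 → (1289/180, 1513/300)
  seg 5: left by d5 = 1289/60 → (-1289/90, 1513/300)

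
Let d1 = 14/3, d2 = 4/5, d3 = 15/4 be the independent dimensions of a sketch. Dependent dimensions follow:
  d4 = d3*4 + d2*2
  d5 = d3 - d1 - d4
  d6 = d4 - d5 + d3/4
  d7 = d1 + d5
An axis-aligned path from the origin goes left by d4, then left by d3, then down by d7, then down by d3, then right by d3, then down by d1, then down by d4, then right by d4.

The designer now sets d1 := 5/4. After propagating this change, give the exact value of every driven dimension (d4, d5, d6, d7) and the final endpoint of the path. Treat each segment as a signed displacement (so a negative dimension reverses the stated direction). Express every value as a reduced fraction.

Apply edit: d1 := 5/4
  d4 = d3*4 + d2*2 = 83/5
  d5 = d3 - d1 - d4 = -141/10
  d6 = d4 - d5 + d3/4 = 2531/80
  d7 = d1 + d5 = -257/20
Walk from origin (0, 0):
  seg 1: left by d4 = 83/5 → (-83/5, 0)
  seg 2: left by d3 = 15/4 → (-407/20, 0)
  seg 3: down by d7 = -257/20 → (-407/20, 257/20)
  seg 4: down by d3 = 15/4 → (-407/20, 91/10)
  seg 5: right by d3 = 15/4 → (-83/5, 91/10)
  seg 6: down by d1 = 5/4 → (-83/5, 157/20)
  seg 7: down by d4 = 83/5 → (-83/5, -35/4)
  seg 8: right by d4 = 83/5 → (0, -35/4)

d4 = 83/5
d5 = -141/10
d6 = 2531/80
d7 = -257/20
endpoint = (0, -35/4)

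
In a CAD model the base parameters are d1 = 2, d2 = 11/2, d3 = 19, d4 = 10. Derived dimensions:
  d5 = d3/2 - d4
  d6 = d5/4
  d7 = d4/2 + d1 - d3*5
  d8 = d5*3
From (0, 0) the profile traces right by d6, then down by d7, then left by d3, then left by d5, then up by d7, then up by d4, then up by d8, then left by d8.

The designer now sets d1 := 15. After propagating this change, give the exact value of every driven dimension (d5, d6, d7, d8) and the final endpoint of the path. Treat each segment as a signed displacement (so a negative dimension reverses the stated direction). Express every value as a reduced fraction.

d5 = -1/2
d6 = -1/8
d7 = -75
d8 = -3/2
endpoint = (-137/8, 17/2)

Apply edit: d1 := 15
  d5 = d3/2 - d4 = -1/2
  d6 = d5/4 = -1/8
  d7 = d4/2 + d1 - d3*5 = -75
  d8 = d5*3 = -3/2
Walk from origin (0, 0):
  seg 1: right by d6 = -1/8 → (-1/8, 0)
  seg 2: down by d7 = -75 → (-1/8, 75)
  seg 3: left by d3 = 19 → (-153/8, 75)
  seg 4: left by d5 = -1/2 → (-149/8, 75)
  seg 5: up by d7 = -75 → (-149/8, 0)
  seg 6: up by d4 = 10 → (-149/8, 10)
  seg 7: up by d8 = -3/2 → (-149/8, 17/2)
  seg 8: left by d8 = -3/2 → (-137/8, 17/2)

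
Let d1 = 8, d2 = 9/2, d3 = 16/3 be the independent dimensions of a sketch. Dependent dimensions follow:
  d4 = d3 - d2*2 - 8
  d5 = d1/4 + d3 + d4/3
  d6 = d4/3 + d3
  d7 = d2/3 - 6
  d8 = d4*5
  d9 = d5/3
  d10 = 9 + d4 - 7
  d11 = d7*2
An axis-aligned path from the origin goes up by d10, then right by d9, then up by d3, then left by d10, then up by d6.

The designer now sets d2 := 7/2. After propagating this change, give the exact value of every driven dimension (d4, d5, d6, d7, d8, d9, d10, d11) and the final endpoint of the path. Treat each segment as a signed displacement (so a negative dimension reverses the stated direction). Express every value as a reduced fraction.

Apply edit: d2 := 7/2
  d4 = d3 - d2*2 - 8 = -29/3
  d5 = d1/4 + d3 + d4/3 = 37/9
  d6 = d4/3 + d3 = 19/9
  d7 = d2/3 - 6 = -29/6
  d8 = d4*5 = -145/3
  d9 = d5/3 = 37/27
  d10 = 9 + d4 - 7 = -23/3
  d11 = d7*2 = -29/3
Walk from origin (0, 0):
  seg 1: up by d10 = -23/3 → (0, -23/3)
  seg 2: right by d9 = 37/27 → (37/27, -23/3)
  seg 3: up by d3 = 16/3 → (37/27, -7/3)
  seg 4: left by d10 = -23/3 → (244/27, -7/3)
  seg 5: up by d6 = 19/9 → (244/27, -2/9)

d4 = -29/3
d5 = 37/9
d6 = 19/9
d7 = -29/6
d8 = -145/3
d9 = 37/27
d10 = -23/3
d11 = -29/3
endpoint = (244/27, -2/9)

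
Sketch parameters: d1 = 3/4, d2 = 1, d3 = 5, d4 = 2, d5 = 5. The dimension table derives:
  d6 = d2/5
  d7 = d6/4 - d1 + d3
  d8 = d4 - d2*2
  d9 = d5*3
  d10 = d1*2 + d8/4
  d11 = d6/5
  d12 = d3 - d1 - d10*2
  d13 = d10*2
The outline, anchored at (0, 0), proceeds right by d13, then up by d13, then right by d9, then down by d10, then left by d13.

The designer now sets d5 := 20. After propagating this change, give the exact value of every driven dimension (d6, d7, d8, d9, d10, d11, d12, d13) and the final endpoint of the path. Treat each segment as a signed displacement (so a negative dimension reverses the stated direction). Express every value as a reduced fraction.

Apply edit: d5 := 20
  d6 = d2/5 = 1/5
  d7 = d6/4 - d1 + d3 = 43/10
  d8 = d4 - d2*2 = 0
  d9 = d5*3 = 60
  d10 = d1*2 + d8/4 = 3/2
  d11 = d6/5 = 1/25
  d12 = d3 - d1 - d10*2 = 5/4
  d13 = d10*2 = 3
Walk from origin (0, 0):
  seg 1: right by d13 = 3 → (3, 0)
  seg 2: up by d13 = 3 → (3, 3)
  seg 3: right by d9 = 60 → (63, 3)
  seg 4: down by d10 = 3/2 → (63, 3/2)
  seg 5: left by d13 = 3 → (60, 3/2)

d6 = 1/5
d7 = 43/10
d8 = 0
d9 = 60
d10 = 3/2
d11 = 1/25
d12 = 5/4
d13 = 3
endpoint = (60, 3/2)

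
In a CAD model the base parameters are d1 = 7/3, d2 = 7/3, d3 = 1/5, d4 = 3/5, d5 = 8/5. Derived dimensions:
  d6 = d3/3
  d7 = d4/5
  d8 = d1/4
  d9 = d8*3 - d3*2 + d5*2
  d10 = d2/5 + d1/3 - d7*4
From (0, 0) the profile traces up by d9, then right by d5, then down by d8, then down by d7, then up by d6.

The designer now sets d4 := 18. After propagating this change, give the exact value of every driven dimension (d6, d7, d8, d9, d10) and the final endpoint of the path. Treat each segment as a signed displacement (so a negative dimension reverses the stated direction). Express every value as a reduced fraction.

d6 = 1/15
d7 = 18/5
d8 = 7/12
d9 = 91/20
d10 = -592/45
endpoint = (8/5, 13/30)

Apply edit: d4 := 18
  d6 = d3/3 = 1/15
  d7 = d4/5 = 18/5
  d8 = d1/4 = 7/12
  d9 = d8*3 - d3*2 + d5*2 = 91/20
  d10 = d2/5 + d1/3 - d7*4 = -592/45
Walk from origin (0, 0):
  seg 1: up by d9 = 91/20 → (0, 91/20)
  seg 2: right by d5 = 8/5 → (8/5, 91/20)
  seg 3: down by d8 = 7/12 → (8/5, 119/30)
  seg 4: down by d7 = 18/5 → (8/5, 11/30)
  seg 5: up by d6 = 1/15 → (8/5, 13/30)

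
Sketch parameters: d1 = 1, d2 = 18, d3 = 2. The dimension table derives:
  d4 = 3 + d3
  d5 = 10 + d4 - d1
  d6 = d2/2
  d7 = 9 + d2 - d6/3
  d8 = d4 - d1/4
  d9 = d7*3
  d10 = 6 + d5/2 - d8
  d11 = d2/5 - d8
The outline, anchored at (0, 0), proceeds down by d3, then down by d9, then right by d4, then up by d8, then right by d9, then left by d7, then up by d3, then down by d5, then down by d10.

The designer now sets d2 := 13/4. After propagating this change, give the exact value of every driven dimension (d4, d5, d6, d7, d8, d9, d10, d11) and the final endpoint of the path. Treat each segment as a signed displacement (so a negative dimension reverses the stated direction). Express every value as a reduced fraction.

d4 = 5
d5 = 14
d6 = 13/8
d7 = 281/24
d8 = 19/4
d9 = 281/8
d10 = 33/4
d11 = -41/10
endpoint = (341/12, -421/8)

Apply edit: d2 := 13/4
  d4 = 3 + d3 = 5
  d5 = 10 + d4 - d1 = 14
  d6 = d2/2 = 13/8
  d7 = 9 + d2 - d6/3 = 281/24
  d8 = d4 - d1/4 = 19/4
  d9 = d7*3 = 281/8
  d10 = 6 + d5/2 - d8 = 33/4
  d11 = d2/5 - d8 = -41/10
Walk from origin (0, 0):
  seg 1: down by d3 = 2 → (0, -2)
  seg 2: down by d9 = 281/8 → (0, -297/8)
  seg 3: right by d4 = 5 → (5, -297/8)
  seg 4: up by d8 = 19/4 → (5, -259/8)
  seg 5: right by d9 = 281/8 → (321/8, -259/8)
  seg 6: left by d7 = 281/24 → (341/12, -259/8)
  seg 7: up by d3 = 2 → (341/12, -243/8)
  seg 8: down by d5 = 14 → (341/12, -355/8)
  seg 9: down by d10 = 33/4 → (341/12, -421/8)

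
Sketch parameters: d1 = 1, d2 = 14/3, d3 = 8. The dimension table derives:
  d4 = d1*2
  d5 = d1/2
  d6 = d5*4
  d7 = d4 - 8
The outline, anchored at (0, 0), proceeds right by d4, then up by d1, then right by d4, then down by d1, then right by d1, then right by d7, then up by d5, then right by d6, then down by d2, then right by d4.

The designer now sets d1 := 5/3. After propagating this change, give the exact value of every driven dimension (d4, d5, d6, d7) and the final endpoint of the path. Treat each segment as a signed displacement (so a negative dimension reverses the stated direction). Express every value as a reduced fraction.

d4 = 10/3
d5 = 5/6
d6 = 10/3
d7 = -14/3
endpoint = (31/3, -23/6)

Apply edit: d1 := 5/3
  d4 = d1*2 = 10/3
  d5 = d1/2 = 5/6
  d6 = d5*4 = 10/3
  d7 = d4 - 8 = -14/3
Walk from origin (0, 0):
  seg 1: right by d4 = 10/3 → (10/3, 0)
  seg 2: up by d1 = 5/3 → (10/3, 5/3)
  seg 3: right by d4 = 10/3 → (20/3, 5/3)
  seg 4: down by d1 = 5/3 → (20/3, 0)
  seg 5: right by d1 = 5/3 → (25/3, 0)
  seg 6: right by d7 = -14/3 → (11/3, 0)
  seg 7: up by d5 = 5/6 → (11/3, 5/6)
  seg 8: right by d6 = 10/3 → (7, 5/6)
  seg 9: down by d2 = 14/3 → (7, -23/6)
  seg 10: right by d4 = 10/3 → (31/3, -23/6)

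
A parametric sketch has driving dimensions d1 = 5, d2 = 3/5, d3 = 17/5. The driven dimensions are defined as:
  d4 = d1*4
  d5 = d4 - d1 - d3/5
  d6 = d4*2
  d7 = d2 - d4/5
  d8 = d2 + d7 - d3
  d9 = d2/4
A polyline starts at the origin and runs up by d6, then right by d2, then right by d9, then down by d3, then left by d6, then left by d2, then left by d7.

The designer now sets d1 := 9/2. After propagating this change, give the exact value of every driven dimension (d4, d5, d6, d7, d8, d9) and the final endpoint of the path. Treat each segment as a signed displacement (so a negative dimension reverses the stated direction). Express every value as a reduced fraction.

Apply edit: d1 := 9/2
  d4 = d1*4 = 18
  d5 = d4 - d1 - d3/5 = 641/50
  d6 = d4*2 = 36
  d7 = d2 - d4/5 = -3
  d8 = d2 + d7 - d3 = -29/5
  d9 = d2/4 = 3/20
Walk from origin (0, 0):
  seg 1: up by d6 = 36 → (0, 36)
  seg 2: right by d2 = 3/5 → (3/5, 36)
  seg 3: right by d9 = 3/20 → (3/4, 36)
  seg 4: down by d3 = 17/5 → (3/4, 163/5)
  seg 5: left by d6 = 36 → (-141/4, 163/5)
  seg 6: left by d2 = 3/5 → (-717/20, 163/5)
  seg 7: left by d7 = -3 → (-657/20, 163/5)

d4 = 18
d5 = 641/50
d6 = 36
d7 = -3
d8 = -29/5
d9 = 3/20
endpoint = (-657/20, 163/5)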